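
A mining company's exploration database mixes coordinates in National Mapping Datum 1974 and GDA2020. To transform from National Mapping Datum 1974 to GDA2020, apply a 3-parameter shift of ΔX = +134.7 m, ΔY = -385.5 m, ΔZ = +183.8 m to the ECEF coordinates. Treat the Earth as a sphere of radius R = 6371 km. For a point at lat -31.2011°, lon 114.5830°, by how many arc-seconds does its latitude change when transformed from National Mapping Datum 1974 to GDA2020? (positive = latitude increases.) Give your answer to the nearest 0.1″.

sin φ = -0.518043, cos φ = 0.855354, sin λ = 0.909360, cos λ = -0.416011.
North component: ΔN = −sin φ cos λ·ΔX − sin φ sin λ·ΔY + cos φ·ΔZ = −(-0.518043)(-0.416011)(134.7) − (-0.518043)(0.909360)(-385.5) + (0.855354)(183.8) = -53.42 m.
1° of latitude spans πR/180 = 111195 m, so Δφ = -53.42 / 111195 × 3600 = -1.729″.

Δφ = -1.7″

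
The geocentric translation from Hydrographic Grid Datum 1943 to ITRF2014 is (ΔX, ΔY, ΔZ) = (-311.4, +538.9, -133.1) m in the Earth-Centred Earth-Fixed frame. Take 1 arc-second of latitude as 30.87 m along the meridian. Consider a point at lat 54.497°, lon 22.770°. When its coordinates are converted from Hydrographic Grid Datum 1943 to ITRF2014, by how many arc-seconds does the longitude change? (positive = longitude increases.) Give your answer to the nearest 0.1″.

Δλ = 34.4″

sin φ = 0.814085, cos φ = 0.580746, sin λ = 0.387033, cos λ = 0.922066.
East component: ΔE = −sin λ·ΔX + cos λ·ΔY = −(0.387033)(-311.4) + (0.922066)(538.9) = 617.42 m.
1° of latitude spans 3600 × 30.87 = 111132 m; at latitude φ, 1° of longitude spans that × cos φ = 64539.4 m, so Δλ = 617.42 / 64539.4 × 3600 = 34.440″.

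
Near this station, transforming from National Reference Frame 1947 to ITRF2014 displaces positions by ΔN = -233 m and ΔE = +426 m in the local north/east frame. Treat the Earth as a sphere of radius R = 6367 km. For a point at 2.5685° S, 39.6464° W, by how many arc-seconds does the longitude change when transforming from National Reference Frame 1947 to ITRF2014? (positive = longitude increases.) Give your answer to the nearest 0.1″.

At latitude -2.5685°, cos φ = 0.998995.
One radian of longitude at latitude φ spans R cos φ, so Δλ = ΔE / (R cos φ) = 426.0 / (6367000 × 0.998995) = 6.6975e-05 rad = 13.815″.

Δλ = 13.8″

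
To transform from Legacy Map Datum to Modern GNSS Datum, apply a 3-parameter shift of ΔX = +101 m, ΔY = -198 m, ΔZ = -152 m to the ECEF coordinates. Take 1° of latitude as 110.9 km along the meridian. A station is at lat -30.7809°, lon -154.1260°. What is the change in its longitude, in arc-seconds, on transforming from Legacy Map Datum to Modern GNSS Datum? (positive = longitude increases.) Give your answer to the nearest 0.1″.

sin φ = -0.511756, cos φ = 0.859131, sin λ = -0.436394, cos λ = -0.899756.
East component: ΔE = −sin λ·ΔX + cos λ·ΔY = −(-0.436394)(101) + (-0.899756)(-198) = 222.23 m.
1° of latitude spans 110900 m; at latitude φ, 1° of longitude spans that × cos φ = 95277.6 m, so Δλ = 222.23 / 95277.6 × 3600 = 8.397″.

Δλ = 8.4″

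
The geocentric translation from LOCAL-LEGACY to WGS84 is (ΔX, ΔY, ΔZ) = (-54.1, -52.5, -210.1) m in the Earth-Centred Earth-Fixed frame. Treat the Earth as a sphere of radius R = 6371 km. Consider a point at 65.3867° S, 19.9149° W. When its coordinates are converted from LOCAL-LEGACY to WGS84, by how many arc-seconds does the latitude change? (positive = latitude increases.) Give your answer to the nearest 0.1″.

sin φ = -0.909139, cos φ = 0.416492, sin λ = -0.340624, cos λ = 0.940200.
North component: ΔN = −sin φ cos λ·ΔX − sin φ sin λ·ΔY + cos φ·ΔZ = −(-0.909139)(0.940200)(-54.1) − (-0.909139)(-0.340624)(-52.5) + (0.416492)(-210.1) = -117.49 m.
1° of latitude spans πR/180 = 111195 m, so Δφ = -117.49 / 111195 × 3600 = -3.804″.

Δφ = -3.8″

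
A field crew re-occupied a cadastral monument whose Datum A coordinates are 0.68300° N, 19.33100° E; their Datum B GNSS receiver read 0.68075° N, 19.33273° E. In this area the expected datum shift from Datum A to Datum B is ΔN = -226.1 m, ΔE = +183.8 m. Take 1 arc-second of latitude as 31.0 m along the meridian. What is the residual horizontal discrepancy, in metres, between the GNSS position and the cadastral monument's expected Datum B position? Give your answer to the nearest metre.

Observed coordinate differences: Δφ = -0.00225°, Δλ = +0.00173°.
Converting to metres (1° lat = 111600 m, cos φ = 0.999929): observed ΔN = -251.1 m, observed ΔE = 193.1 m.
Subtracting the expected shift leaves a residual of -251.1 − (-226.1) = -25.0 m north and 193.1 − (183.8) = 9.3 m east.
Residual distance = √((-25.0)² + 9.3²) = 26.7 m.

27 m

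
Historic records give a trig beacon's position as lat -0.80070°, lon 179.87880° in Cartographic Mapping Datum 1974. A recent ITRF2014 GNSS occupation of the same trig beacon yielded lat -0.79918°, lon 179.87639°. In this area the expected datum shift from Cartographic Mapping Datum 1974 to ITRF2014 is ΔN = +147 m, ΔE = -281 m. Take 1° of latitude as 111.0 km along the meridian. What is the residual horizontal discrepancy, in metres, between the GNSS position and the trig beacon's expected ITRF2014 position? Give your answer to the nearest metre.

26 m

Observed coordinate differences: Δφ = +0.00152°, Δλ = -0.00241°.
Converting to metres (1° lat = 111000 m, cos φ = 0.999902): observed ΔN = 168.7 m, observed ΔE = -267.5 m.
Subtracting the expected shift leaves a residual of 168.7 − (147) = 21.7 m north and -267.5 − (-281) = 13.5 m east.
Residual distance = √(21.7² + 13.5²) = 25.6 m.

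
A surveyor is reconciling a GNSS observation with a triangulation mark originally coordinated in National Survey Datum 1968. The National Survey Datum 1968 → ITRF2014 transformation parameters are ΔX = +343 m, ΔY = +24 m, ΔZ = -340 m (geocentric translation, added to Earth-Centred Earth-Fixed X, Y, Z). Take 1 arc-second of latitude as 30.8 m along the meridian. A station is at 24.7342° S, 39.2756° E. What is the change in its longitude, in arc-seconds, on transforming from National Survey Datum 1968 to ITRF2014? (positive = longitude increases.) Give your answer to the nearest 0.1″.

sin φ = -0.418409, cos φ = 0.908259, sin λ = 0.633051, cos λ = 0.774110.
East component: ΔE = −sin λ·ΔX + cos λ·ΔY = −(0.633051)(343) + (0.774110)(24) = -198.56 m.
1° of latitude spans 3600 × 30.80 = 110880 m; at latitude φ, 1° of longitude spans that × cos φ = 100707.7 m, so Δλ = -198.56 / 100707.7 × 3600 = -7.098″.

Δλ = -7.1″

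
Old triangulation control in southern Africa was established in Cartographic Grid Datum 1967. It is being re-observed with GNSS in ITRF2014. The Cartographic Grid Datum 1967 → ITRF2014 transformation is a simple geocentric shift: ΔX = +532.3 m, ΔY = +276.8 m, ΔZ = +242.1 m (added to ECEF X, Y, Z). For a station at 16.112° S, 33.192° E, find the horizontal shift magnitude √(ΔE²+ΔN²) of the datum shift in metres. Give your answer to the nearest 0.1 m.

At φ = -16.112°, λ = 33.192°: sin φ = -0.277516, cos φ = 0.960721, sin λ = 0.547446, cos λ = 0.836841.
ΔE = −sin λ·ΔX + cos λ·ΔY = −(0.547446)·(532.3) + (0.836841)·(276.8) = -59.77 m.
ΔN = −sin φ cos λ·ΔX − sin φ sin λ·ΔY + cos φ·ΔZ = −(-0.277516)(0.836841)(532.3) − (-0.277516)(0.547446)(276.8) + (0.960721)(242.1) = 398.26 m.
Horizontal magnitude = √(ΔE² + ΔN²) = √((-59.77)² + 398.26²) = 402.72 m.

402.7 m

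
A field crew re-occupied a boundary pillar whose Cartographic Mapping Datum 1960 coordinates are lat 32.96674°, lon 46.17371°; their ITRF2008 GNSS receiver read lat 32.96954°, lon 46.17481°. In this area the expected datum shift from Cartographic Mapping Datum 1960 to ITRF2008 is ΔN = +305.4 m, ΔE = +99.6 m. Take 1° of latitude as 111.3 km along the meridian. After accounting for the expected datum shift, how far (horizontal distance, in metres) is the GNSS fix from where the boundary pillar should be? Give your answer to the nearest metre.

Observed coordinate differences: Δφ = +0.00280°, Δλ = +0.00110°.
Converting to metres (1° lat = 111300 m, cos φ = 0.838987): observed ΔN = 311.6 m, observed ΔE = 102.7 m.
Subtracting the expected shift leaves a residual of 311.6 − (305.4) = 6.2 m north and 102.7 − (99.6) = 3.1 m east.
Residual distance = √(6.2² + 3.1²) = 7.0 m.

7 m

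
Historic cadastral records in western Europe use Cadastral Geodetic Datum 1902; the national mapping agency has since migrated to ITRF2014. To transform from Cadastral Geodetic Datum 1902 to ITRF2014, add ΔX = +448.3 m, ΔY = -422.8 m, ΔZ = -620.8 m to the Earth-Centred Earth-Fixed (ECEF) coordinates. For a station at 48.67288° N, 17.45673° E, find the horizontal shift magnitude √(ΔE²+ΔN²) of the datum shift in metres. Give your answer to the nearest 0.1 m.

At φ = 48.67288°, λ = 17.45673°: sin φ = 0.750952, cos φ = 0.660357, sin λ = 0.299985, cos λ = 0.953944.
ΔE = −sin λ·ΔX + cos λ·ΔY = −(0.299985)·(448.3) + (0.953944)·(-422.8) = -537.81 m.
ΔN = −sin φ cos λ·ΔX − sin φ sin λ·ΔY + cos φ·ΔZ = −(0.750952)(0.953944)(448.3) − (0.750952)(0.299985)(-422.8) + (0.660357)(-620.8) = -635.85 m.
Horizontal magnitude = √(ΔE² + ΔN²) = √((-537.81)² + (-635.85)²) = 832.79 m.

832.8 m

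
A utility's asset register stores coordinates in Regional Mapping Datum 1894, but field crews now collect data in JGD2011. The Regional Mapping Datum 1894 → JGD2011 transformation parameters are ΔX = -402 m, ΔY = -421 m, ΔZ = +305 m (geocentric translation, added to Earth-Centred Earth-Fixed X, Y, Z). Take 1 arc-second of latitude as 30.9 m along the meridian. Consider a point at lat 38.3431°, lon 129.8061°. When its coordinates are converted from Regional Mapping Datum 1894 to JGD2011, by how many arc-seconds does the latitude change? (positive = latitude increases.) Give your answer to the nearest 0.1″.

sin φ = 0.620369, cos φ = 0.784310, sin λ = 0.768215, cos λ = -0.640191.
North component: ΔN = −sin φ cos λ·ΔX − sin φ sin λ·ΔY + cos φ·ΔZ = −(0.620369)(-0.640191)(-402) − (0.620369)(0.768215)(-421) + (0.784310)(305) = 280.20 m.
1° of latitude spans 3600 × 30.90 = 111240 m, so Δφ = 280.20 / 111240 × 3600 = 9.068″.

Δφ = 9.1″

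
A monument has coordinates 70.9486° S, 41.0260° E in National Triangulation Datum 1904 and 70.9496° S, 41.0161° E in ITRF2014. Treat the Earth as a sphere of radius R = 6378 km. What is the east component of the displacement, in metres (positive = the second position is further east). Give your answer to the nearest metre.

ΔE = -360 m

Δφ = -70.9496° − -70.9486° = -0.0010°; Δλ = 41.0161° − 41.0260° = -0.0099°.
1° along a meridian = πR/180 = 111317 m.
ΔN = Δφ × 111317 = -111.3 m; ΔE = Δλ × 111317 × cos(-70.9486°) = -0.0099 × 111317 × 0.326416 = -359.7 m.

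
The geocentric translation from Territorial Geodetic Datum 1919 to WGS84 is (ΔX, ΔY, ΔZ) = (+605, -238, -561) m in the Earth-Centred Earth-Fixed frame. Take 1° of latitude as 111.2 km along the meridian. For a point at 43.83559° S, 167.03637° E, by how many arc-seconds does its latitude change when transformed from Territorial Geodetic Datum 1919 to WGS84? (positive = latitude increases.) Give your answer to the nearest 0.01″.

sin φ = -0.692591, cos φ = 0.721330, sin λ = 0.224333, cos λ = -0.974513.
North component: ΔN = −sin φ cos λ·ΔX − sin φ sin λ·ΔY + cos φ·ΔZ = −(-0.692591)(-0.974513)(605) − (-0.692591)(0.224333)(-238) + (0.721330)(-561) = -849.98 m.
1° of latitude spans 111200 m, so Δφ = -849.98 / 111200 × 3600 = -27.517″.

Δφ = -27.52″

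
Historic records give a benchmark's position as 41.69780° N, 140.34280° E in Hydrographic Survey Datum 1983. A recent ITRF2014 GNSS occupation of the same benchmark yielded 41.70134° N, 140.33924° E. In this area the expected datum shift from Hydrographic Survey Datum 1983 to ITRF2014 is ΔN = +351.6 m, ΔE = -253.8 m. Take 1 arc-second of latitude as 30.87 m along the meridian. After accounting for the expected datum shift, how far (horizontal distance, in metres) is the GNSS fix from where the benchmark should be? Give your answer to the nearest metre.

59 m

Observed coordinate differences: Δφ = +0.00354°, Δλ = -0.00356°.
Converting to metres (1° lat = 111132 m, cos φ = 0.746664): observed ΔN = 393.4 m, observed ΔE = -295.4 m.
Subtracting the expected shift leaves a residual of 393.4 − (351.6) = 41.8 m north and -295.4 − (-253.8) = -41.6 m east.
Residual distance = √(41.8² + (-41.6)²) = 59.0 m.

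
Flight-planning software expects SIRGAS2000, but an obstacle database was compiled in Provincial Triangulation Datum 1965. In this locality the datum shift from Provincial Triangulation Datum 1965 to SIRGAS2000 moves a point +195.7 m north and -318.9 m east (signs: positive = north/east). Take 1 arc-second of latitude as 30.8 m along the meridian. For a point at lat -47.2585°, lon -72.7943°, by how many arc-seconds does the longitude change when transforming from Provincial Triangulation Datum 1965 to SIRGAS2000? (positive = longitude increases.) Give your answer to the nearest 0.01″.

Δλ = -15.26″

At latitude -47.2585°, cos φ = 0.678692.
1″ of longitude at this latitude = 30.80 × cos φ = 20.9037 m, so Δλ = -318.9 / 20.9037 = -15.256″.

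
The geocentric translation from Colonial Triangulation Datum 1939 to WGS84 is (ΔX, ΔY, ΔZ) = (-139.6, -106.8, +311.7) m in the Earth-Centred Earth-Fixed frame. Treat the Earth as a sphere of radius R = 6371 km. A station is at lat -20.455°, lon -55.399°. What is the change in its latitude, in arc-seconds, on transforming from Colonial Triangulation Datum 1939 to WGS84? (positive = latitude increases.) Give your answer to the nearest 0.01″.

Δφ = 9.55″

sin φ = -0.349472, cos φ = 0.936947, sin λ = -0.823126, cos λ = 0.567858.
North component: ΔN = −sin φ cos λ·ΔX − sin φ sin λ·ΔY + cos φ·ΔZ = −(-0.349472)(0.567858)(-139.6) − (-0.349472)(-0.823126)(-106.8) + (0.936947)(311.7) = 295.06 m.
1° of latitude spans πR/180 = 111195 m, so Δφ = 295.06 / 111195 × 3600 = 9.553″.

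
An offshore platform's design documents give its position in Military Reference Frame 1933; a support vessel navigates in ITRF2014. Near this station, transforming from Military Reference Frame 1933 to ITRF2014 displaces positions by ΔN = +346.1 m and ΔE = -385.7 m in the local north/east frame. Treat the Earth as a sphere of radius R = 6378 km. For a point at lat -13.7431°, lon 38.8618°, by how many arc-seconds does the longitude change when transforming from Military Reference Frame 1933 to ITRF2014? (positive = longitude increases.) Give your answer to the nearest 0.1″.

Δλ = -12.8″

At latitude -13.7431°, cos φ = 0.971371.
One radian of longitude at latitude φ spans R cos φ, so Δλ = ΔE / (R cos φ) = -385.7 / (6378000 × 0.971371) = -6.2256e-05 rad = -12.841″.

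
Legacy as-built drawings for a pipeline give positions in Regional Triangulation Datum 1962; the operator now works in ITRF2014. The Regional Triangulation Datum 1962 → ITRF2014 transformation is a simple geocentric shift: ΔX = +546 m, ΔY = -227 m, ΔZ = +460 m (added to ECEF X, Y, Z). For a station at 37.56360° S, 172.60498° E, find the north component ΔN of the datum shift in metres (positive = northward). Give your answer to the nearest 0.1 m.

At φ = -37.56360°, λ = 172.60498°: sin φ = -0.609642, cos φ = 0.792677, sin λ = 0.128709, cos λ = -0.991682.
ΔN = −sin φ cos λ·ΔX − sin φ sin λ·ΔY + cos φ·ΔZ = −(-0.609642)(-0.991682)(546) − (-0.609642)(0.128709)(-227) + (0.792677)(460) = 16.72 m.

ΔN = 16.7 m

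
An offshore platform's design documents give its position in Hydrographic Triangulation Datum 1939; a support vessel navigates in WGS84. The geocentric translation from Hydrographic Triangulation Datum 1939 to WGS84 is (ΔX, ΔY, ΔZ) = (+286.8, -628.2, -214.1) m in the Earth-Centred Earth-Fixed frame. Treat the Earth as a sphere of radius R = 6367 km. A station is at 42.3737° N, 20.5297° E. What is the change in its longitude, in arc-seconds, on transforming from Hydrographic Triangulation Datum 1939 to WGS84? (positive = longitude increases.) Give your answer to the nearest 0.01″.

sin φ = 0.673963, cos φ = 0.738765, sin λ = 0.350693, cos λ = 0.936491.
East component: ΔE = −sin λ·ΔX + cos λ·ΔY = −(0.350693)(286.8) + (0.936491)(-628.2) = -688.88 m.
1° of latitude spans πR/180 = 111125 m; at latitude φ, 1° of longitude spans that × cos φ = 82095.3 m, so Δλ = -688.88 / 82095.3 × 3600 = -30.208″.

Δλ = -30.21″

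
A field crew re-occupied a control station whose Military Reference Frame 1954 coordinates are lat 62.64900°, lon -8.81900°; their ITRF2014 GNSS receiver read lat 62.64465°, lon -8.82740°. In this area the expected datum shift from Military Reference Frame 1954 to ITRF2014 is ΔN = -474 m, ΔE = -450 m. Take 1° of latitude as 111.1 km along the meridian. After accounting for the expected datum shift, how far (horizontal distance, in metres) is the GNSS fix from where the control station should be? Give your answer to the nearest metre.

Observed coordinate differences: Δφ = -0.00435°, Δλ = -0.00840°.
Converting to metres (1° lat = 111100 m, cos φ = 0.459440): observed ΔN = -483.3 m, observed ΔE = -428.8 m.
Subtracting the expected shift leaves a residual of -483.3 − (-474) = -9.3 m north and -428.8 − (-450) = 21.2 m east.
Residual distance = √((-9.3)² + 21.2²) = 23.2 m.

23 m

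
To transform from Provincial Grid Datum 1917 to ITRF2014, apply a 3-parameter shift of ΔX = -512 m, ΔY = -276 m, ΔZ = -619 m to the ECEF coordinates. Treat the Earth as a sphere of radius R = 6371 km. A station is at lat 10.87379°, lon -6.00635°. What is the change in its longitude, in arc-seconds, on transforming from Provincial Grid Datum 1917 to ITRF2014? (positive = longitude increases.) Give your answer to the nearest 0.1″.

sin φ = 0.188646, cos φ = 0.982045, sin λ = -0.104639, cos λ = 0.994510.
East component: ΔE = −sin λ·ΔX + cos λ·ΔY = −(-0.104639)(-512) + (0.994510)(-276) = -328.06 m.
1° of latitude spans πR/180 = 111195 m; at latitude φ, 1° of longitude spans that × cos φ = 109198.4 m, so Δλ = -328.06 / 109198.4 × 3600 = -10.815″.

Δλ = -10.8″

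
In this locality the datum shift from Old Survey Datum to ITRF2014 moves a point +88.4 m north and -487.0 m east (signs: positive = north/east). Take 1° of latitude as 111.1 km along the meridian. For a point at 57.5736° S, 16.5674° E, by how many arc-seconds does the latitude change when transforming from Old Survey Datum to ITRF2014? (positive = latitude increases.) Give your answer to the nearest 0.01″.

Δφ = 2.86″

1° of latitude = 111.1 km, so Δφ = 88.4 / 111100 = 0.0007957° = 2.864″.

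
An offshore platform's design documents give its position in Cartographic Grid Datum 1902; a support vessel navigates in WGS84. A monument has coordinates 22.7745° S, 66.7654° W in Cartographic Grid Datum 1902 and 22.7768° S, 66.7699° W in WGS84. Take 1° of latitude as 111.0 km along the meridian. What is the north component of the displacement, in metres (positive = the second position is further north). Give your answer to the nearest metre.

ΔN = -255 m

Δφ = -22.7768° − -22.7745° = -0.0023°; Δλ = -66.7699° − -66.7654° = -0.0045°.
ΔN = Δφ × 111000 = -255.3 m; ΔE = Δλ × 111000 × cos(-22.7745°) = -0.0045 × 111000 × 0.922036 = -460.6 m.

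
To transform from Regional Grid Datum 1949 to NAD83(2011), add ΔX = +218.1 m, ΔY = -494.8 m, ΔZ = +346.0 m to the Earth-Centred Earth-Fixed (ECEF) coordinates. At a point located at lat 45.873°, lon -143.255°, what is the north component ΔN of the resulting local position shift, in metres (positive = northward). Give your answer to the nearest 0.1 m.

ΔN = 153.9 m

The local north axis is (−sin φ cos λ, −sin φ sin λ, cos φ), giving ΔN = 125.446 − 212.480 + 240.903 = 153.87 m.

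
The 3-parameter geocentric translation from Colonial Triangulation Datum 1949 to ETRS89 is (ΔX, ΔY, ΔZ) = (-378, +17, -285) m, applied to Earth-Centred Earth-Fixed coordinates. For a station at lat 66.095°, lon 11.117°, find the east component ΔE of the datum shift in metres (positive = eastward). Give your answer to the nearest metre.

ΔE = 90 m

The local east axis at (φ, λ) is (−sin λ, cos λ, 0), so ΔE = −sin(11.117°)·(-378) + cos(11.117°)·17 = 89.56 m.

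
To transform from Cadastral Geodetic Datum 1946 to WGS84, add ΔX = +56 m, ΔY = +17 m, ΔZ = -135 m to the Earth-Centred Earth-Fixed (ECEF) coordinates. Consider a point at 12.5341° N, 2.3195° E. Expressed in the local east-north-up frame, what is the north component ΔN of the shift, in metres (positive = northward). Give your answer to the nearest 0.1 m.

ΔN = -144.1 m

At φ = 12.5341°, λ = 2.3195°: sin φ = 0.217021, cos φ = 0.976167, sin λ = 0.040472, cos λ = 0.999181.
ΔN = −sin φ cos λ·ΔX − sin φ sin λ·ΔY + cos φ·ΔZ = −(0.217021)(0.999181)(56) − (0.217021)(0.040472)(17) + (0.976167)(-135) = -144.08 m.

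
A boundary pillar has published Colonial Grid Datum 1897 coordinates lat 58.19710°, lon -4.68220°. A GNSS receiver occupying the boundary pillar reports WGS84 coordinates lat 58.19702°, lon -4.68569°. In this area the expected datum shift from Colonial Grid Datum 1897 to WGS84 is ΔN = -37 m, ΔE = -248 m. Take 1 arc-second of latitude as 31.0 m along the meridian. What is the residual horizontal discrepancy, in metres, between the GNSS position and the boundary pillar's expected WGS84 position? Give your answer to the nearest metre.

Observed coordinate differences: Δφ = -0.00008°, Δλ = -0.00349°.
Converting to metres (1° lat = 111600 m, cos φ = 0.526999): observed ΔN = -8.9 m, observed ΔE = -205.3 m.
Subtracting the expected shift leaves a residual of -8.9 − (-37) = 28.1 m north and -205.3 − (-248) = 42.7 m east.
Residual distance = √(28.1² + 42.7²) = 51.1 m.

51 m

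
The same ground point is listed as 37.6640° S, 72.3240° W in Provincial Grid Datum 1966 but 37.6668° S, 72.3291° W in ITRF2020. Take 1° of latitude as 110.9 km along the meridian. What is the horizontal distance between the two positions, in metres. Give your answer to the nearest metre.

Δφ = -37.6668° − -37.6640° = -0.0028°; Δλ = -72.3291° − -72.3240° = -0.0051°.
ΔN = Δφ × 110900 = -310.5 m; ΔE = Δλ × 110900 × cos(-37.6640°) = -0.0051 × 110900 × 0.791608 = -447.7 m.
Distance = √(ΔE² + ΔN²) = √((-447.7)² + (-310.5)²) = 544.9 m.

545 m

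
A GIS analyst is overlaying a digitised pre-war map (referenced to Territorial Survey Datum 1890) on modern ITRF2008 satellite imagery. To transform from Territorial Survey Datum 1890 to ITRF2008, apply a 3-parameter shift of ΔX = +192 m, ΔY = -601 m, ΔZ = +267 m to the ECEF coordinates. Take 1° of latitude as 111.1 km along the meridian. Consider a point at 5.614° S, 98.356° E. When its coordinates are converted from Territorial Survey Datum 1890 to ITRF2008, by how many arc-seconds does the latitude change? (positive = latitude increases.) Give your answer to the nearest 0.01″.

Δφ = 6.64″

sin φ = -0.097826, cos φ = 0.995204, sin λ = 0.989384, cos λ = -0.145323.
North component: ΔN = −sin φ cos λ·ΔX − sin φ sin λ·ΔY + cos φ·ΔZ = −(-0.097826)(-0.145323)(192) − (-0.097826)(0.989384)(-601) + (0.995204)(267) = 204.82 m.
1° of latitude spans 111100 m, so Δφ = 204.82 / 111100 × 3600 = 6.637″.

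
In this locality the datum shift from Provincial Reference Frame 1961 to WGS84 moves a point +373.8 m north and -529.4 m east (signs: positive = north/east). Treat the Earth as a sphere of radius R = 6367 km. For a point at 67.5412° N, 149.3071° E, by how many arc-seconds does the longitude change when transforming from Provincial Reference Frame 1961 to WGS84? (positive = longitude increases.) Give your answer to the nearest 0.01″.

At latitude 67.5412°, cos φ = 0.382019.
One radian of longitude at latitude φ spans R cos φ, so Δλ = ΔE / (R cos φ) = -529.4 / (6367000 × 0.382019) = -2.1765e-04 rad = -44.894″.

Δλ = -44.89″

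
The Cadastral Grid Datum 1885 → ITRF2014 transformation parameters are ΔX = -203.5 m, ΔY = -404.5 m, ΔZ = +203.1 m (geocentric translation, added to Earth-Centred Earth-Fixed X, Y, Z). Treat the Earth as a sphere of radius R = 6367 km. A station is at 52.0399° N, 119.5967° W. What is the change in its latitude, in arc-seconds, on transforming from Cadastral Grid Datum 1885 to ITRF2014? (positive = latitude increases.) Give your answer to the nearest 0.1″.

sin φ = 0.788439, cos φ = 0.615113, sin λ = -0.869523, cos λ = -0.493892.
North component: ΔN = −sin φ cos λ·ΔX − sin φ sin λ·ΔY + cos φ·ΔZ = −(0.788439)(-0.493892)(-203.5) − (0.788439)(-0.869523)(-404.5) + (0.615113)(203.1) = -231.63 m.
1° of latitude spans πR/180 = 111125 m, so Δφ = -231.63 / 111125 × 3600 = -7.504″.

Δφ = -7.5″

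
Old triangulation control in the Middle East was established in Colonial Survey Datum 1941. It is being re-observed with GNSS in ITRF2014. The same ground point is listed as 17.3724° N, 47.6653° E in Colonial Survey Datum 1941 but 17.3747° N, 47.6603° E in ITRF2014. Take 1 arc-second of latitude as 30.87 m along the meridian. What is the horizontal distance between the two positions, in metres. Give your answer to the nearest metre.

Δφ = 17.3747° − 17.3724° = +0.0023°; Δλ = 47.6603° − 47.6653° = -0.0050°.
1° of latitude = 3600 × 30.87 = 111132 m.
ΔN = Δφ × 111132 = 255.6 m; ΔE = Δλ × 111132 × cos(17.3724°) = -0.0050 × 111132 × 0.954384 = -530.3 m.
Distance = √(ΔE² + ΔN²) = √((-530.3)² + 255.6²) = 588.7 m.

589 m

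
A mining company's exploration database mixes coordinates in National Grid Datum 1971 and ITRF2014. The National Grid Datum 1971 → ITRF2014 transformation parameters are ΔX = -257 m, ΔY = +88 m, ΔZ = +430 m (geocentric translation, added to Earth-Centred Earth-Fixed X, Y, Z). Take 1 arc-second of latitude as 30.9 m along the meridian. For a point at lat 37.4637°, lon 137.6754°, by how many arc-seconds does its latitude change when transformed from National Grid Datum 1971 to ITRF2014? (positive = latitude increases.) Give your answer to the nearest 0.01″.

Δφ = 6.14″

sin φ = 0.608259, cos φ = 0.793739, sin λ = 0.673330, cos λ = -0.739342.
North component: ΔN = −sin φ cos λ·ΔX − sin φ sin λ·ΔY + cos φ·ΔZ = −(0.608259)(-0.739342)(-257) − (0.608259)(0.673330)(88) + (0.793739)(430) = 189.69 m.
1° of latitude spans 3600 × 30.90 = 111240 m, so Δφ = 189.69 / 111240 × 3600 = 6.139″.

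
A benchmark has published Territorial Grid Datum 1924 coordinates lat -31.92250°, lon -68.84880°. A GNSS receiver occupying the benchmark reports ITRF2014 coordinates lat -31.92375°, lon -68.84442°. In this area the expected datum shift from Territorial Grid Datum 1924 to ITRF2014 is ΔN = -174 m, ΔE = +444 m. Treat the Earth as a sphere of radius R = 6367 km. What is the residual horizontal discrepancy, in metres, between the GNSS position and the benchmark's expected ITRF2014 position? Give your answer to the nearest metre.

47 m

Observed coordinate differences: Δφ = -0.00125°, Δλ = +0.00438°.
Converting to metres (1° lat = 111125 m, cos φ = 0.848764): observed ΔN = -138.9 m, observed ΔE = 413.1 m.
Subtracting the expected shift leaves a residual of -138.9 − (-174) = 35.1 m north and 413.1 − (444) = -30.9 m east.
Residual distance = √(35.1² + (-30.9)²) = 46.7 m.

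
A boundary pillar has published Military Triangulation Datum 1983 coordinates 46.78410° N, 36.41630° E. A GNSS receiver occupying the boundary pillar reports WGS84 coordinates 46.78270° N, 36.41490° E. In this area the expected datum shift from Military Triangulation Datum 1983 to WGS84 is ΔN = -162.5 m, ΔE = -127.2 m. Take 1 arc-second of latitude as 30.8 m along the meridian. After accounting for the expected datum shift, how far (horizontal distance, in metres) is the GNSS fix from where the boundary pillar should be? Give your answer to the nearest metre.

22 m

Observed coordinate differences: Δφ = -0.00140°, Δλ = -0.00140°.
Converting to metres (1° lat = 110880 m, cos φ = 0.684749): observed ΔN = -155.2 m, observed ΔE = -106.3 m.
Subtracting the expected shift leaves a residual of -155.2 − (-162.5) = 7.3 m north and -106.3 − (-127.2) = 20.9 m east.
Residual distance = √(7.3² + 20.9²) = 22.1 m.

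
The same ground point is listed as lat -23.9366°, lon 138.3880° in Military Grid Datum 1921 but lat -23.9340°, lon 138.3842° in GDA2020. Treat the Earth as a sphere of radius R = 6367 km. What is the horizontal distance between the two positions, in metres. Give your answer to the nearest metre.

482 m

Δφ = -23.9340° − -23.9366° = +0.0026°; Δλ = 138.3842° − 138.3880° = -0.0038°.
1° along a meridian = πR/180 = 111125 m.
ΔN = Δφ × 111125 = 288.9 m; ΔE = Δλ × 111125 × cos(-23.9366°) = -0.0038 × 111125 × 0.913995 = -386.0 m.
Distance = √(ΔE² + ΔN²) = √((-386.0)² + 288.9²) = 482.1 m.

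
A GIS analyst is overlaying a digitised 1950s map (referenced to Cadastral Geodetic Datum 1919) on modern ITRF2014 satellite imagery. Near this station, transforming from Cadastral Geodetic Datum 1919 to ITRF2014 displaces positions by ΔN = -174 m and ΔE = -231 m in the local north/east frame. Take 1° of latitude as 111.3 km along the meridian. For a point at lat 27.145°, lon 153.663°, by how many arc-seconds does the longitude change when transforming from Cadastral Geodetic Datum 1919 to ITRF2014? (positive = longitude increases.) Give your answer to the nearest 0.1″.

At latitude 27.145°, cos φ = 0.889855.
1° of longitude at this latitude = 111.3 × cos φ = 99.04 km, so Δλ = -231.0 / 99040.8 = -0.0023324° = -8.397″.

Δλ = -8.4″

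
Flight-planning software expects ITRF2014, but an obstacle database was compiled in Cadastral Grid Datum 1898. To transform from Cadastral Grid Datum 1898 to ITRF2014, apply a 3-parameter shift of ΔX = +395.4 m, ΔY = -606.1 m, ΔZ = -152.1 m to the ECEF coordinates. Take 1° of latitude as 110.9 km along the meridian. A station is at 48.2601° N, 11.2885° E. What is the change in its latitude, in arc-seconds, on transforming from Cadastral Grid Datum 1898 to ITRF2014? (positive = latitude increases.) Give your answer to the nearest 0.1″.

Δφ = -9.8″

sin φ = 0.746175, cos φ = 0.665750, sin λ = 0.195749, cos λ = 0.980654.
North component: ΔN = −sin φ cos λ·ΔX − sin φ sin λ·ΔY + cos φ·ΔZ = −(0.746175)(0.980654)(395.4) − (0.746175)(0.195749)(-606.1) + (0.665750)(-152.1) = -302.06 m.
1° of latitude spans 110900 m, so Δφ = -302.06 / 110900 × 3600 = -9.805″.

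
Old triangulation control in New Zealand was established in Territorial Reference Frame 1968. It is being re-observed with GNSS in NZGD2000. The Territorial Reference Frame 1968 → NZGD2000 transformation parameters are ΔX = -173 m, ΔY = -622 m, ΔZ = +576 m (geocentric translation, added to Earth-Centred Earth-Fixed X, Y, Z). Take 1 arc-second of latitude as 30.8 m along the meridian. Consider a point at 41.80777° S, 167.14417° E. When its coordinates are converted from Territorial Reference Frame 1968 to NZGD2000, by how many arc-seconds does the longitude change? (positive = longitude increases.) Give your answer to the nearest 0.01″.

Δλ = 28.09″

sin φ = -0.666634, cos φ = 0.745386, sin λ = 0.222499, cos λ = -0.974933.
East component: ΔE = −sin λ·ΔX + cos λ·ΔY = −(0.222499)(-173) + (-0.974933)(-622) = 644.90 m.
1° of latitude spans 3600 × 30.80 = 110880 m; at latitude φ, 1° of longitude spans that × cos φ = 82648.4 m, so Δλ = 644.90 / 82648.4 × 3600 = 28.091″.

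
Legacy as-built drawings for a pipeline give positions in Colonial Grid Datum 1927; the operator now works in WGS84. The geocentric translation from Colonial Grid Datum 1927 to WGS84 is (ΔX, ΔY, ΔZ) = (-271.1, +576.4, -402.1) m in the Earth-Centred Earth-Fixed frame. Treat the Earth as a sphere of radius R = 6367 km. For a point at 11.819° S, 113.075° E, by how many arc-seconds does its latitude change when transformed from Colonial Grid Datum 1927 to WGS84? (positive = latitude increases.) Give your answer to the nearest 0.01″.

sin φ = -0.204821, cos φ = 0.978800, sin λ = 0.919993, cos λ = -0.391936.
North component: ΔN = −sin φ cos λ·ΔX − sin φ sin λ·ΔY + cos φ·ΔZ = −(-0.204821)(-0.391936)(-271.1) − (-0.204821)(0.919993)(576.4) + (0.978800)(-402.1) = -263.20 m.
1° of latitude spans πR/180 = 111125 m, so Δφ = -263.20 / 111125 × 3600 = -8.527″.

Δφ = -8.53″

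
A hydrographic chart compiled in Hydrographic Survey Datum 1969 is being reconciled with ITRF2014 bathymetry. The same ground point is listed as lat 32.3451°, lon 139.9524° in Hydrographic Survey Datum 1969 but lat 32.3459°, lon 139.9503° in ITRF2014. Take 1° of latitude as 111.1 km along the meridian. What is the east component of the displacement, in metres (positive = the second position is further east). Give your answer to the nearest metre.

ΔE = -197 m

Δφ = 32.3459° − 32.3451° = +0.0008°; Δλ = 139.9503° − 139.9524° = -0.0021°.
ΔN = Δφ × 111100 = 88.9 m; ΔE = Δλ × 111100 × cos(32.3451°) = -0.0021 × 111100 × 0.844841 = -197.1 m.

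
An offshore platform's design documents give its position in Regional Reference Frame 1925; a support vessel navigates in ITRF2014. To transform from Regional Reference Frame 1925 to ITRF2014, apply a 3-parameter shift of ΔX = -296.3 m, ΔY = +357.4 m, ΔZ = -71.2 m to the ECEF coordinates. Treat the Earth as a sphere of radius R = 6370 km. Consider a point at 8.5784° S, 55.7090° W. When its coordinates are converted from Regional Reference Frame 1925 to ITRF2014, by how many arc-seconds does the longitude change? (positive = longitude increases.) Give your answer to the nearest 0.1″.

sin φ = -0.149163, cos φ = 0.988813, sin λ = -0.826187, cos λ = 0.563396.
East component: ΔE = −sin λ·ΔX + cos λ·ΔY = −(-0.826187)(-296.3) + (0.563396)(357.4) = -43.44 m.
1° of latitude spans πR/180 = 111177 m; at latitude φ, 1° of longitude spans that × cos φ = 109933.7 m, so Δλ = -43.44 / 109933.7 × 3600 = -1.423″.

Δλ = -1.4″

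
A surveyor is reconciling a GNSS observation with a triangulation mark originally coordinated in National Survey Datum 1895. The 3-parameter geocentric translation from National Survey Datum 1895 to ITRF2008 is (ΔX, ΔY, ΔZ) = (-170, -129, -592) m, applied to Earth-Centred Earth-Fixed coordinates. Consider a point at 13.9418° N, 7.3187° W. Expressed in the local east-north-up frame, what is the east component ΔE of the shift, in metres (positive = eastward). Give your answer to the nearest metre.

At φ = 13.9418°, λ = -7.3187°: sin φ = 0.240936, cos φ = 0.970541, sin λ = -0.127388, cos λ = 0.991853.
ΔE = −sin λ·ΔX + cos λ·ΔY = −(-0.127388)·(-170) + (0.991853)·(-129) = -149.61 m.

ΔE = -150 m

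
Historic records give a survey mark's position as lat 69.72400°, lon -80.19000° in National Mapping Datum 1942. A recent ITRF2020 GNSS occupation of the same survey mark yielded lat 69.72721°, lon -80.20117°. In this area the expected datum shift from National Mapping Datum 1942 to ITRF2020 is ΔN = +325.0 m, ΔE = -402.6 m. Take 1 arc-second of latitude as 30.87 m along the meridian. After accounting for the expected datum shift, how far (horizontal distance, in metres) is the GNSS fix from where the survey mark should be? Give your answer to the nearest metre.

42 m

Observed coordinate differences: Δφ = +0.00321°, Δλ = -0.01117°.
Converting to metres (1° lat = 111132 m, cos φ = 0.346543): observed ΔN = 356.7 m, observed ΔE = -430.2 m.
Subtracting the expected shift leaves a residual of 356.7 − (325.0) = 31.7 m north and -430.2 − (-402.6) = -27.6 m east.
Residual distance = √(31.7² + (-27.6)²) = 42.0 m.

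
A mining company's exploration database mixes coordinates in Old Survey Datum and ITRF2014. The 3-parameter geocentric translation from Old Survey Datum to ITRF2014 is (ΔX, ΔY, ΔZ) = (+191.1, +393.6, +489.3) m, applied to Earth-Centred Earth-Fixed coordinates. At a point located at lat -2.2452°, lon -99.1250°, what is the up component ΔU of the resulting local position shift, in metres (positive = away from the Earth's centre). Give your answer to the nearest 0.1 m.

ΔU = -437.8 m

At φ = -2.2452°, λ = -99.1250°: sin φ = -0.039176, cos φ = 0.999232, sin λ = -0.987345, cos λ = -0.158589.
ΔU = cos φ cos λ·ΔX + cos φ sin λ·ΔY + sin φ·ΔZ = (0.999232)(-0.158589)(191.1) + (0.999232)(-0.987345)(393.6) + (-0.039176)(489.3) = -437.77 m.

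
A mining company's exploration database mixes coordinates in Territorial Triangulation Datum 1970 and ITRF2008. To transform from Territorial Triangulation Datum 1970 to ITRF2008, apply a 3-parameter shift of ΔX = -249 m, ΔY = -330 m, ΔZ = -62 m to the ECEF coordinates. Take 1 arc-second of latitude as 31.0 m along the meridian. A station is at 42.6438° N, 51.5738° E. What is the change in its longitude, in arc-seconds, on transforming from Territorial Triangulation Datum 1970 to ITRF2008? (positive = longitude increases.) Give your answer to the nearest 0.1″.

sin φ = 0.677438, cos φ = 0.735579, sin λ = 0.783409, cos λ = 0.621506.
East component: ΔE = −sin λ·ΔX + cos λ·ΔY = −(0.783409)(-249) + (0.621506)(-330) = -10.03 m.
1° of latitude spans 3600 × 31.00 = 111600 m; at latitude φ, 1° of longitude spans that × cos φ = 82090.7 m, so Δλ = -10.03 / 82090.7 × 3600 = -0.440″.

Δλ = -0.4″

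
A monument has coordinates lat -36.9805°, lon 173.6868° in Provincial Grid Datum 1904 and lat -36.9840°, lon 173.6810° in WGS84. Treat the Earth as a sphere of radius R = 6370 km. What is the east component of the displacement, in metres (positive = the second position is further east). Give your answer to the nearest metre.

ΔE = -515 m

Δφ = -36.9840° − -36.9805° = -0.0035°; Δλ = 173.6810° − 173.6868° = -0.0058°.
1° along a meridian = πR/180 = 111177 m.
ΔN = Δφ × 111177 = -389.1 m; ΔE = Δλ × 111177 × cos(-36.9805°) = -0.0058 × 111177 × 0.798840 = -515.1 m.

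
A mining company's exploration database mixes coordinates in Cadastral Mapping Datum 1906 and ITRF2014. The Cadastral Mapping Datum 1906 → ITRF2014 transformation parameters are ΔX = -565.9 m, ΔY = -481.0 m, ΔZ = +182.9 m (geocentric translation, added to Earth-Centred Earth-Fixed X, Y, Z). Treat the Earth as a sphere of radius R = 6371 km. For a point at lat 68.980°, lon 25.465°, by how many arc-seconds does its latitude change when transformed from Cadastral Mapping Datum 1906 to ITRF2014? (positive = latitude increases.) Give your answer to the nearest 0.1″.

sin φ = 0.933455, cos φ = 0.358694, sin λ = 0.429960, cos λ = 0.902848.
North component: ΔN = −sin φ cos λ·ΔX − sin φ sin λ·ΔY + cos φ·ΔZ = −(0.933455)(0.902848)(-565.9) − (0.933455)(0.429960)(-481.0) + (0.358694)(182.9) = 735.58 m.
1° of latitude spans πR/180 = 111195 m, so Δφ = 735.58 / 111195 × 3600 = 23.815″.

Δφ = 23.8″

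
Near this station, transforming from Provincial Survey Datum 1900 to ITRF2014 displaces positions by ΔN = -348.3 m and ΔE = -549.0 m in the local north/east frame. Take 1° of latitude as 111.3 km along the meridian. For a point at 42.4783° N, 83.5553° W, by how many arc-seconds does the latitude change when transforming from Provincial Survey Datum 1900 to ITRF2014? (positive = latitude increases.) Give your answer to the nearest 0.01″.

1° of latitude = 111.3 km, so Δφ = -348.3 / 111300 = -0.0031294° = -11.266″.

Δφ = -11.27″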